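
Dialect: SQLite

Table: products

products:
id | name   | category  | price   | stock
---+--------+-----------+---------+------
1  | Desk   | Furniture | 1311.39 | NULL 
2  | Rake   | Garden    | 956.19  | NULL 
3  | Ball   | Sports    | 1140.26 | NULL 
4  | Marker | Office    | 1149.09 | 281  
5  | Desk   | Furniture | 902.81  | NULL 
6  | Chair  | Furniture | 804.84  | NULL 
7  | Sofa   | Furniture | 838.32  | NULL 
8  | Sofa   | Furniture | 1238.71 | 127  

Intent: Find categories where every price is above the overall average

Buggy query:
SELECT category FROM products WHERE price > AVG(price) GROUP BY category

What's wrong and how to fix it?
Bug: AVG() is an aggregate; it can't sit directly in WHERE

Fix: Use a subquery for AVG and a HAVING MIN(...) filter so the condition holds for every row in the group

Corrected query:
SELECT category FROM products GROUP BY category HAVING MIN(price) > (SELECT AVG(price) FROM products)

Result:
category
--------
Office  
Sports  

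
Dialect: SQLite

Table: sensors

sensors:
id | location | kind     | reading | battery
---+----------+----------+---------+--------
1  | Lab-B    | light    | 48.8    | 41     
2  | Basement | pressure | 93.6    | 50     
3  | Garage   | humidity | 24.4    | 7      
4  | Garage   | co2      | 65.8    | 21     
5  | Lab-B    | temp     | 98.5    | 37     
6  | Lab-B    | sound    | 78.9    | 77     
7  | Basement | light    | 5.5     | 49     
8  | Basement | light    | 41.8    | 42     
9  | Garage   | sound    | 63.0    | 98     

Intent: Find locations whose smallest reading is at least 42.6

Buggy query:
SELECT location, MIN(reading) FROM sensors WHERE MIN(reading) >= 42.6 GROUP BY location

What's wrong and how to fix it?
Bug: MIN() in WHERE is a misuse of aggregate

Fix: Use HAVING for the per-group MIN condition

Corrected query:
SELECT location, MIN(reading) FROM sensors GROUP BY location HAVING MIN(reading) >= 42.6

Result:
location | MIN(reading)
---------+-------------
Lab-B    | 48.8        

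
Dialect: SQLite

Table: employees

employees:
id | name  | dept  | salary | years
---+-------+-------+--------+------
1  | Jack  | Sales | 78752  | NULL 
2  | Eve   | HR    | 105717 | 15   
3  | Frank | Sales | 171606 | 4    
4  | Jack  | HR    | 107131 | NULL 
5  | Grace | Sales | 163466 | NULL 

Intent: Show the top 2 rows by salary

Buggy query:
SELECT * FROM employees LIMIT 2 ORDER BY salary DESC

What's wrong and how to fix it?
Bug: LIMIT must come after ORDER BY

Fix: Sort with ORDER BY, then apply LIMIT

Corrected query:
SELECT * FROM employees ORDER BY salary DESC LIMIT 2

Result:
id | name  | dept  | salary | years
---+-------+-------+--------+------
3  | Frank | Sales | 171606 | 4    
5  | Grace | Sales | 163466 | NULL 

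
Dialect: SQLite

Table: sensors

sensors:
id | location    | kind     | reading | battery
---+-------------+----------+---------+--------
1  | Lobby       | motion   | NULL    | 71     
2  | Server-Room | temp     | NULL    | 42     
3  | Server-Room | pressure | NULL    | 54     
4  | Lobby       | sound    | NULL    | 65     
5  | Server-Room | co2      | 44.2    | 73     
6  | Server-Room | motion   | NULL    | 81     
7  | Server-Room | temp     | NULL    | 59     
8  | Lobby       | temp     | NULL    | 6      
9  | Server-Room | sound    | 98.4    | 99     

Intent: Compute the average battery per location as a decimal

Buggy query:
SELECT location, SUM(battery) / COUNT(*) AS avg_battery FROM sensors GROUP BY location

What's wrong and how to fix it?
Bug: SUM(battery) and COUNT(*) are both integers; the division truncates the fractional part

Fix: Cast one side to REAL so the division keeps the fractional part

Corrected query:
SELECT location, SUM(battery) * 1.0 / COUNT(*) AS avg_battery FROM sensors GROUP BY location

Result:
location    | avg_battery
------------+------------
Lobby       | 47.333333  
Server-Room | 68         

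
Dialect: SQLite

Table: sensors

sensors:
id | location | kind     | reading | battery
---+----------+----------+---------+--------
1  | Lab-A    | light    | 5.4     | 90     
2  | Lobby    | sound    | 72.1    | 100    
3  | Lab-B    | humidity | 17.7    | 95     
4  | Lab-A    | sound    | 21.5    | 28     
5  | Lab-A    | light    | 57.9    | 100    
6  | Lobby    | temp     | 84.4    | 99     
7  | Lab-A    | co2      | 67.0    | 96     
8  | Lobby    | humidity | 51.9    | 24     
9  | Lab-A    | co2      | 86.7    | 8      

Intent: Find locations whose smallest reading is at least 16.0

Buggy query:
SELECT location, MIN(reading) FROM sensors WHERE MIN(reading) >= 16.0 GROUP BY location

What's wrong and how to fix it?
Bug: MIN() in WHERE is a misuse of aggregate

Fix: Replace WHERE with HAVING after the GROUP BY

Corrected query:
SELECT location, MIN(reading) FROM sensors GROUP BY location HAVING MIN(reading) >= 16.0

Result:
location | MIN(reading)
---------+-------------
Lab-B    | 17.7        
Lobby    | 51.9        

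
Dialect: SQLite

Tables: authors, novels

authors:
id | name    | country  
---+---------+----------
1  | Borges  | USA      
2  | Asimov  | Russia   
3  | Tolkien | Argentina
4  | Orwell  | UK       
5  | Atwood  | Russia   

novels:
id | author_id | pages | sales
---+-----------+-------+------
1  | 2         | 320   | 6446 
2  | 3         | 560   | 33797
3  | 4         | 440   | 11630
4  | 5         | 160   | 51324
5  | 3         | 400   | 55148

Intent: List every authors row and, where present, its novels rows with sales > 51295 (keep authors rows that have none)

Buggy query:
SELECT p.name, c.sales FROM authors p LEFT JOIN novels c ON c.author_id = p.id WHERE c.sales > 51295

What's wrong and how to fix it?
Bug: Filtering c.sales in WHERE discards the NULL rows produced by LEFT JOIN, turning it into an inner join

Fix: Put 'c.sales > 51295' in the JOIN's ON clause instead of WHERE

Corrected query:
SELECT p.name, c.sales FROM authors p LEFT JOIN novels c ON c.author_id = p.id AND c.sales > 51295

Result:
name    | sales
--------+------
Borges  | NULL 
Asimov  | NULL 
Tolkien | 55148
Orwell  | NULL 
Atwood  | 51324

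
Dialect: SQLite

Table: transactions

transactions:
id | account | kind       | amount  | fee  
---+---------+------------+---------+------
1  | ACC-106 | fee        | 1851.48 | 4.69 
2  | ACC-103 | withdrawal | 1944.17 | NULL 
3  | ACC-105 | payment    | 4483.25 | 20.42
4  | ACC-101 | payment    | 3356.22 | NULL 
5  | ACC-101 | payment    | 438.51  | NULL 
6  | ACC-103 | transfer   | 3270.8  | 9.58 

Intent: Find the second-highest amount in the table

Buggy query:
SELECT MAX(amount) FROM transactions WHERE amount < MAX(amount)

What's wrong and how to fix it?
Bug: MAX(amount) on the right of the comparison is an aggregate-in-WHERE error

Fix: Put the inner MAX in a scalar subquery

Corrected query:
SELECT MAX(amount) FROM transactions WHERE amount < (SELECT MAX(amount) FROM transactions)

Result:
MAX(amount)
-----------
3356.22    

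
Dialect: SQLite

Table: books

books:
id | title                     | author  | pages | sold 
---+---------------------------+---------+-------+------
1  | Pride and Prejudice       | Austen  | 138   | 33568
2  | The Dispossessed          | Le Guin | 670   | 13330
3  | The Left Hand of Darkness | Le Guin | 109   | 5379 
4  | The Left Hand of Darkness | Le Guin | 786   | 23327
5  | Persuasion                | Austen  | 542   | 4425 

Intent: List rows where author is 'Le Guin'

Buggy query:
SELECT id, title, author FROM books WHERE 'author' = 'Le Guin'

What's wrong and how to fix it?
Bug: Single quotes denote string literals in SQL; the column name is being compared as a constant string

Fix: Remove the quotes around the column name (or use double quotes for an identifier)

Corrected query:
SELECT id, title, author FROM books WHERE author = 'Le Guin'

Result:
id | title                     | author 
---+---------------------------+--------
2  | The Dispossessed          | Le Guin
3  | The Left Hand of Darkness | Le Guin
4  | The Left Hand of Darkness | Le Guin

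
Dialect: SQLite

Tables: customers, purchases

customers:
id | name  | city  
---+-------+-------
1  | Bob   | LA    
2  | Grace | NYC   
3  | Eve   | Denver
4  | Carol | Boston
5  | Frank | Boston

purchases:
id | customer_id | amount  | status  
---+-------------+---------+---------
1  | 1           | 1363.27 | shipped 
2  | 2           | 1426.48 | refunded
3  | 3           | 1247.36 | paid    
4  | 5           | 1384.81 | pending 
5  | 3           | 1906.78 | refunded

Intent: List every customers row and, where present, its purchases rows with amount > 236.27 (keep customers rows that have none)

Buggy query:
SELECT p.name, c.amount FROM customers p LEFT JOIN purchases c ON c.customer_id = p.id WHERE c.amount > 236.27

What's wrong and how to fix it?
Bug: Filtering c.amount in WHERE discards the NULL rows produced by LEFT JOIN, turning it into an inner join

Fix: Put 'c.amount > 236.27' in the JOIN's ON clause instead of WHERE

Corrected query:
SELECT p.name, c.amount FROM customers p LEFT JOIN purchases c ON c.customer_id = p.id AND c.amount > 236.27

Result:
name  | amount 
------+--------
Bob   | 1363.27
Grace | 1426.48
Eve   | 1247.36
Eve   | 1906.78
Carol | NULL   
Frank | 1384.81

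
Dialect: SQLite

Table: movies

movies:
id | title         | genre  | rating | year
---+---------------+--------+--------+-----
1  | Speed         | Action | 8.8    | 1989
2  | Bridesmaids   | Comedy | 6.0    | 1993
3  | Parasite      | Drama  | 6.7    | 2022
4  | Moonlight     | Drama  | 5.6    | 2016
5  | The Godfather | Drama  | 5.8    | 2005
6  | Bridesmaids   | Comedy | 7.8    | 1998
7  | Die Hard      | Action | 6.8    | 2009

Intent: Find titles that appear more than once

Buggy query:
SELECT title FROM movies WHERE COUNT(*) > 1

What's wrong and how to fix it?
Bug: WHERE can't reference COUNT(*); aggregates are computed after WHERE

Fix: GROUP BY title, then filter groups with HAVING COUNT(*) > 1

Corrected query:
SELECT title FROM movies GROUP BY title HAVING COUNT(*) > 1

Result:
title      
-----------
Bridesmaids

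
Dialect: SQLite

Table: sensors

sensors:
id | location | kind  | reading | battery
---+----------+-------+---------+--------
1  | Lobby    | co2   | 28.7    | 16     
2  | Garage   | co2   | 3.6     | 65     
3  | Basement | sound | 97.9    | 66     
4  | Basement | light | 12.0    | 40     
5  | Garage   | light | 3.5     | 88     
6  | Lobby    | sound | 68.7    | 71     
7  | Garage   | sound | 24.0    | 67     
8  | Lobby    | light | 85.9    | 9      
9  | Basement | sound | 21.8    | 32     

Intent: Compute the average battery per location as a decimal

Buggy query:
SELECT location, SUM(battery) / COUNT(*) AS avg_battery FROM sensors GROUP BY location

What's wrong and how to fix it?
Bug: Both operands are integers, so '/' performs integer division and truncates

Fix: Cast one side to REAL so the division keeps the fractional part

Corrected query:
SELECT location, SUM(battery) * 1.0 / COUNT(*) AS avg_battery FROM sensors GROUP BY location

Result:
location | avg_battery
---------+------------
Basement | 46         
Garage   | 73.333333  
Lobby    | 32         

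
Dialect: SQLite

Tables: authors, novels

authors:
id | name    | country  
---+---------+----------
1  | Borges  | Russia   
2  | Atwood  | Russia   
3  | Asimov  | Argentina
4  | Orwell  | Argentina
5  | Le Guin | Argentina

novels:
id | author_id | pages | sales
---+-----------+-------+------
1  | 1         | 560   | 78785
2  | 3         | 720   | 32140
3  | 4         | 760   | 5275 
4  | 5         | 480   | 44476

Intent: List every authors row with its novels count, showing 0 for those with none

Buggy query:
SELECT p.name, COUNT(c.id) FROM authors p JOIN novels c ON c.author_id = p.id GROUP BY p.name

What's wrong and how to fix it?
Bug: INNER JOIN drops authors rows that have no matching novels rows

Fix: Use LEFT JOIN so parents without children still appear (COUNT(c.id) gives 0)

Corrected query:
SELECT p.name, COUNT(c.id) FROM authors p LEFT JOIN novels c ON c.author_id = p.id GROUP BY p.name

Result:
name    | COUNT(c.id)
--------+------------
Asimov  | 1          
Atwood  | 0          
Borges  | 1          
Le Guin | 1          
Orwell  | 1          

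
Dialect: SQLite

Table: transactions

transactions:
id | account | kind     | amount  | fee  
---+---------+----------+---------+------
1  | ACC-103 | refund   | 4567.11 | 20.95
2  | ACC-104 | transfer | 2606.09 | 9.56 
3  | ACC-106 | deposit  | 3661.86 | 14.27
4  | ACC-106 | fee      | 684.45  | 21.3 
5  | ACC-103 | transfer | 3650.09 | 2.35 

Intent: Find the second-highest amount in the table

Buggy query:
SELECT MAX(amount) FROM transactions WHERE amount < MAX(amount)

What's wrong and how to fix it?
Bug: MAX(amount) on the right of the comparison is an aggregate-in-WHERE error

Fix: Compute the overall MAX in a subquery, then take MAX of rows below it

Corrected query:
SELECT MAX(amount) FROM transactions WHERE amount < (SELECT MAX(amount) FROM transactions)

Result:
MAX(amount)
-----------
3661.86    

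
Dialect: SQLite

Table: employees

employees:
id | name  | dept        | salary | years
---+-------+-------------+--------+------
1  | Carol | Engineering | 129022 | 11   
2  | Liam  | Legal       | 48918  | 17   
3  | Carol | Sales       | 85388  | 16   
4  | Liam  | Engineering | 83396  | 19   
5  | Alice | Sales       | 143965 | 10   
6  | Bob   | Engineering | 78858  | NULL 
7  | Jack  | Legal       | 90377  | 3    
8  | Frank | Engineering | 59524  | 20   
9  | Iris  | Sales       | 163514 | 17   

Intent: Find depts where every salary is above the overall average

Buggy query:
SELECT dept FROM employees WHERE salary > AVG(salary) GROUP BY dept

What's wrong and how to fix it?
Bug: AVG() is an aggregate; it can't sit directly in WHERE

Fix: Compute the overall average in a scalar subquery and compare each group's MIN against it in HAVING

Corrected query:
SELECT dept FROM employees GROUP BY dept HAVING MIN(salary) > (SELECT AVG(salary) FROM employees)

Result:
(no rows)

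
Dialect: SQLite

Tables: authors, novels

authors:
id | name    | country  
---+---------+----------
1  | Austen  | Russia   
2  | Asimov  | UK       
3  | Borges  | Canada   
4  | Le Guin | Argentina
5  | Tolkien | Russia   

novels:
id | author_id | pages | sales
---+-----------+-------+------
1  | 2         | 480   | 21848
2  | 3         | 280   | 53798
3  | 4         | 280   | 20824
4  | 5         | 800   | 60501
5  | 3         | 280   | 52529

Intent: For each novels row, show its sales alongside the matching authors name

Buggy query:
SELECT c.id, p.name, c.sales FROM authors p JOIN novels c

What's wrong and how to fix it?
Bug: JOIN with no ON clause produces a cartesian product; every novels row pairs with every authors row

Fix: Add ON c.author_id = p.id to the JOIN

Corrected query:
SELECT c.id, p.name, c.sales FROM authors p JOIN novels c ON c.author_id = p.id

Result:
id | name    | sales
---+---------+------
1  | Asimov  | 21848
2  | Borges  | 53798
3  | Le Guin | 20824
4  | Tolkien | 60501
5  | Borges  | 52529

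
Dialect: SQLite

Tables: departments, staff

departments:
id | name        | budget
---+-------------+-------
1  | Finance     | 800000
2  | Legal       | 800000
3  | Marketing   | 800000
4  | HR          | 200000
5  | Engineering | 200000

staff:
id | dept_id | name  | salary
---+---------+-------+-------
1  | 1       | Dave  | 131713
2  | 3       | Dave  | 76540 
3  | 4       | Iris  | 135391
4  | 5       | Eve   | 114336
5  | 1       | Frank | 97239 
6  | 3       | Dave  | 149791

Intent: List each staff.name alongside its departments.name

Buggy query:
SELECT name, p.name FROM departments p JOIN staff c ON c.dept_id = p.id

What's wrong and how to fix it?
Bug: 'name' exists in both joined tables, so the database can't tell which one is meant

Fix: Prefix ambiguous columns with the table alias

Corrected query:
SELECT c.name, p.name FROM departments p JOIN staff c ON c.dept_id = p.id

Result:
name  | name       
------+------------
Dave  | Finance    
Dave  | Marketing  
Iris  | HR         
Eve   | Engineering
Frank | Finance    
Dave  | Marketing  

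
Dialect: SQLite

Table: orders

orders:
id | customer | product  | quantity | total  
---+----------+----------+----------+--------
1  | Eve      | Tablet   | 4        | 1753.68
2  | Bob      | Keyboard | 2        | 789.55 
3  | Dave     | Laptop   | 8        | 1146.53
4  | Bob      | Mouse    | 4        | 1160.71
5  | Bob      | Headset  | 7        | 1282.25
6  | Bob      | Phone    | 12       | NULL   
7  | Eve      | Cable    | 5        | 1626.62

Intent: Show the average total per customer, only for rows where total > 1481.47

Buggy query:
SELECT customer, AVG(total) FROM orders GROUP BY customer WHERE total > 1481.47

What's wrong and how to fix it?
Bug: Row-level WHERE must come before GROUP BY in the clause order

Fix: Move the WHERE clause before GROUP BY

Corrected query:
SELECT customer, AVG(total) FROM orders WHERE total > 1481.47 GROUP BY customer

Result:
customer | AVG(total)
---------+-----------
Eve      | 1690.15   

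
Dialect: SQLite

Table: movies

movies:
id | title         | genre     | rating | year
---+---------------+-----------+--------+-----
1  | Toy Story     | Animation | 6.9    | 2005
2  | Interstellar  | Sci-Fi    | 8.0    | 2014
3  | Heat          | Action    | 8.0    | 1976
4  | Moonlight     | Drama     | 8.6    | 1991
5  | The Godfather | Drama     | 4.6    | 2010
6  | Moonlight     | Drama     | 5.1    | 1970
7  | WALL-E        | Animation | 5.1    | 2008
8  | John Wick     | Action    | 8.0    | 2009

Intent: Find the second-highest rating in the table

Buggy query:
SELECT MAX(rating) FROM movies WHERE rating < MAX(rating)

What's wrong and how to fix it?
Bug: MAX(rating) on the right of the comparison is an aggregate-in-WHERE error

Fix: Put the inner MAX in a scalar subquery

Corrected query:
SELECT MAX(rating) FROM movies WHERE rating < (SELECT MAX(rating) FROM movies)

Result:
MAX(rating)
-----------
8          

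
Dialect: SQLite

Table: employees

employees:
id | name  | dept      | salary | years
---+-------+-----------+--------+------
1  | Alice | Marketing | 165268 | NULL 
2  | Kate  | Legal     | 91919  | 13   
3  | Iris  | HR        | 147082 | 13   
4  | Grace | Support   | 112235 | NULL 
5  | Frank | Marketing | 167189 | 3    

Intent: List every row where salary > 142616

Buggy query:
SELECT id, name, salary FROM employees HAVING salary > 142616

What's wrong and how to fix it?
Bug: HAVING filters the output of aggregation, but this query has no GROUP BY and no aggregate functions, so SQLite rejects it (HAVING clause on a non-aggregate query); the condition here is per row

Fix: Use WHERE for row-level filtering

Corrected query:
SELECT id, name, salary FROM employees WHERE salary > 142616

Result:
id | name  | salary
---+-------+-------
1  | Alice | 165268
3  | Iris  | 147082
5  | Frank | 167189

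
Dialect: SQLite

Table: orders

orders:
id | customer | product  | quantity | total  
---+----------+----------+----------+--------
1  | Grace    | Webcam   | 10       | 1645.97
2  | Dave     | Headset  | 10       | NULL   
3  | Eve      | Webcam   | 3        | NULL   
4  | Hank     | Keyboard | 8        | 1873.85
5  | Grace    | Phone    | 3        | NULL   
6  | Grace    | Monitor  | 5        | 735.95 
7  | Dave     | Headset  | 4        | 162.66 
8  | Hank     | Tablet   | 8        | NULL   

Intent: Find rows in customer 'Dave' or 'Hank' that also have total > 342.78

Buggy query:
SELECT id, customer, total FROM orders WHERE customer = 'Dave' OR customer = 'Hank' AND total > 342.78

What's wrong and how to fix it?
Bug: AND binds tighter than OR, so this parses as customer = 'Dave' OR (customer = 'Hank' AND total > 342.78)

Fix: Group the OR with parentheses (or use IN), then AND the threshold

Corrected query:
SELECT id, customer, total FROM orders WHERE (customer = 'Dave' OR customer = 'Hank') AND total > 342.78

Result:
id | customer | total  
---+----------+--------
4  | Hank     | 1873.85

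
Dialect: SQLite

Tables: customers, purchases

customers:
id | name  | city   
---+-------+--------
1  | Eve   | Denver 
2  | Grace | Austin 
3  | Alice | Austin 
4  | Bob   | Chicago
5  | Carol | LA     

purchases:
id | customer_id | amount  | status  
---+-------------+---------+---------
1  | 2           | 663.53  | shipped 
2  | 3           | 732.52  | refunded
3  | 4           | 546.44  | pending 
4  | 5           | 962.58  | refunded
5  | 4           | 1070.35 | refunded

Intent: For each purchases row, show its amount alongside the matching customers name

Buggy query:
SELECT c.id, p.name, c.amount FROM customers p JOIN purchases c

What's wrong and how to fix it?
Bug: Missing join condition: each purchases row is matched to all customers rows instead of just its own

Fix: Specify the join condition linking the foreign key to the parent id

Corrected query:
SELECT c.id, p.name, c.amount FROM customers p JOIN purchases c ON c.customer_id = p.id

Result:
id | name  | amount 
---+-------+--------
1  | Grace | 663.53 
2  | Alice | 732.52 
3  | Bob   | 546.44 
4  | Carol | 962.58 
5  | Bob   | 1070.35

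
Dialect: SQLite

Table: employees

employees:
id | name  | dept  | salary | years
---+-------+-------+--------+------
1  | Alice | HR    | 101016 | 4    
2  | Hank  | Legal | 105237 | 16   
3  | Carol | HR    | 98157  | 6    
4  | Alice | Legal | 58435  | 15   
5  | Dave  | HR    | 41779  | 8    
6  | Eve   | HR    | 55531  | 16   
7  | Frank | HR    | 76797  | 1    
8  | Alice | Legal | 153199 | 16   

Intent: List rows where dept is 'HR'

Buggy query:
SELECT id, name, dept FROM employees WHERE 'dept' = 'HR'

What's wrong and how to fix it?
Bug: Single quotes denote string literals in SQL; the column name is being compared as a constant string

Fix: Remove the quotes around the column name (or use double quotes for an identifier)

Corrected query:
SELECT id, name, dept FROM employees WHERE dept = 'HR'

Result:
id | name  | dept
---+-------+-----
1  | Alice | HR  
3  | Carol | HR  
5  | Dave  | HR  
6  | Eve   | HR  
7  | Frank | HR  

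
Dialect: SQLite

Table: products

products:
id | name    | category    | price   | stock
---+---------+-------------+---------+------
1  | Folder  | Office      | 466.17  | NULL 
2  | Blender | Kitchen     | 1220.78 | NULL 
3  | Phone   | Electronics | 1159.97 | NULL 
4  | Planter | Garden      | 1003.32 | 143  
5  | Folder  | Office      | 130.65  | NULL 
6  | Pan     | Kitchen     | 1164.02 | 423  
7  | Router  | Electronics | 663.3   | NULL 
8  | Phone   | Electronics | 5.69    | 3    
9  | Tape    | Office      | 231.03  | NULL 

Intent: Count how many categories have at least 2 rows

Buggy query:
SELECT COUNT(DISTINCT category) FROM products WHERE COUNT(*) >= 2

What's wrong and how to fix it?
Bug: WHERE filters individual rows, not groups, so a group-level COUNT is invalid there

Fix: Group first with HAVING COUNT(*) >= 2, then COUNT the resulting groups

Corrected query:
SELECT COUNT(*) FROM (SELECT category FROM products GROUP BY category HAVING COUNT(*) >= 2)

Result:
COUNT(*)
--------
3       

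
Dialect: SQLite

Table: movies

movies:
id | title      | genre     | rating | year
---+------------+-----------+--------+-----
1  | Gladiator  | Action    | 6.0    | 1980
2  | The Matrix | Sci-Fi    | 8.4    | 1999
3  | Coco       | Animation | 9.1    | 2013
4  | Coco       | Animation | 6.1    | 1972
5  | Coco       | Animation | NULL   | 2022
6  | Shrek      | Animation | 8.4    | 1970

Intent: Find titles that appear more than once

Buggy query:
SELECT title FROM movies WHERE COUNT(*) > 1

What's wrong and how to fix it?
Bug: WHERE can't reference COUNT(*); aggregates are computed after WHERE

Fix: Group first, then use HAVING for the count condition

Corrected query:
SELECT title FROM movies GROUP BY title HAVING COUNT(*) > 1

Result:
title
-----
Coco 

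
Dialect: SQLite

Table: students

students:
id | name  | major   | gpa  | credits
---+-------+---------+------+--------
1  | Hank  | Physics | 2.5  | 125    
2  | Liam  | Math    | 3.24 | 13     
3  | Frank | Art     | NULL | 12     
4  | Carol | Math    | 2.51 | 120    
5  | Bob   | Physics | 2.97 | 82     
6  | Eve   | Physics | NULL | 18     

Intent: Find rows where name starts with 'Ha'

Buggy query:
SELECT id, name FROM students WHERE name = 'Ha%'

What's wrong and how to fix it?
Bug: Wildcards only work with LIKE; '=' treats '%' as a literal character

Fix: Replace '=' with LIKE so 'Ha%' is treated as a pattern

Corrected query:
SELECT id, name FROM students WHERE name LIKE 'Ha%'

Result:
id | name
---+-----
1  | Hank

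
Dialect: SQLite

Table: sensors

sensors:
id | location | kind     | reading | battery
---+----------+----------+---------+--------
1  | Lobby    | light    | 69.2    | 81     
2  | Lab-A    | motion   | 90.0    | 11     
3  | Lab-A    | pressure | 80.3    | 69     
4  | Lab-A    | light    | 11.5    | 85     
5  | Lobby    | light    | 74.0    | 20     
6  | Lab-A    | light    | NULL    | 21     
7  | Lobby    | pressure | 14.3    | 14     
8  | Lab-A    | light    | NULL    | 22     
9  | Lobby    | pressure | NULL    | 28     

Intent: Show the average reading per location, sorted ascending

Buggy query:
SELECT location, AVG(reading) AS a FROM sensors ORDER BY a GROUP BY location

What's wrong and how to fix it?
Bug: ORDER BY appears before GROUP BY; SQL clause order requires GROUP BY first

Fix: Move ORDER BY to the end, after GROUP BY

Corrected query:
SELECT location, AVG(reading) AS a FROM sensors GROUP BY location ORDER BY a

Result:
location | a   
---------+-----
Lobby    | 52.5
Lab-A    | 60.6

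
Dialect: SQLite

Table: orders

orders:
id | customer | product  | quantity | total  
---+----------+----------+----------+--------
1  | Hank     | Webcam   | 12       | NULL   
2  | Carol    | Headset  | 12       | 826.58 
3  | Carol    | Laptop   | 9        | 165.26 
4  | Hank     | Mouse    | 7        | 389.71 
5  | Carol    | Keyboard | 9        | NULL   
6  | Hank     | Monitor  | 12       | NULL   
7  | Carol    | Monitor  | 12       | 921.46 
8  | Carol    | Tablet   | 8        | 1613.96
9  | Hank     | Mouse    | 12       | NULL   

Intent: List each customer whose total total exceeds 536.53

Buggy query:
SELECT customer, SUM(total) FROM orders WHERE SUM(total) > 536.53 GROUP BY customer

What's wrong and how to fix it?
Bug: Aggregate functions cannot appear in a WHERE clause

Fix: Move the aggregate condition to a HAVING clause

Corrected query:
SELECT customer, SUM(total) FROM orders GROUP BY customer HAVING SUM(total) > 536.53

Result:
customer | SUM(total)
---------+-----------
Carol    | 3527.26   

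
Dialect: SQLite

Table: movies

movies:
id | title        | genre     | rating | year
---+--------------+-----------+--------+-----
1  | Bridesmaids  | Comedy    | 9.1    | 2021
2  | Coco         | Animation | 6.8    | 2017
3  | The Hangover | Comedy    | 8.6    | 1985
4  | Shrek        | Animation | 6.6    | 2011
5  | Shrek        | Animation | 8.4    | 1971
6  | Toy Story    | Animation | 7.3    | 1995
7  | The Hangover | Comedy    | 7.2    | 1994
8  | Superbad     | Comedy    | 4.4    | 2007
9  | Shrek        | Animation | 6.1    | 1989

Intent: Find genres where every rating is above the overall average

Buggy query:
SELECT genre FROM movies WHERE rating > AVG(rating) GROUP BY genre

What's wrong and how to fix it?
Bug: AVG() is an aggregate; it can't sit directly in WHERE

Fix: Compute the overall average in a scalar subquery and compare each group's MIN against it in HAVING

Corrected query:
SELECT genre FROM movies GROUP BY genre HAVING MIN(rating) > (SELECT AVG(rating) FROM movies)

Result:
(no rows)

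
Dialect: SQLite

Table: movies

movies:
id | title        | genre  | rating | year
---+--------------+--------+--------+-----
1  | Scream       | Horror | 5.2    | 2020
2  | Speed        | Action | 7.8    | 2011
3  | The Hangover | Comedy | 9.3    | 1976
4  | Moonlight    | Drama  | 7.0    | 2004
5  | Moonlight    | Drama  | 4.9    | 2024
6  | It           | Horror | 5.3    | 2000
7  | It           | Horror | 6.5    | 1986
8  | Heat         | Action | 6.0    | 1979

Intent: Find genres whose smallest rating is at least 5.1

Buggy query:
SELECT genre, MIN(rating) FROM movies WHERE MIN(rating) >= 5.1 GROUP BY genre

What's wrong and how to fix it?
Bug: Aggregates like MIN are computed per group after WHERE runs

Fix: Use HAVING for the per-group MIN condition

Corrected query:
SELECT genre, MIN(rating) FROM movies GROUP BY genre HAVING MIN(rating) >= 5.1

Result:
genre  | MIN(rating)
-------+------------
Action | 6          
Comedy | 9.3        
Horror | 5.2        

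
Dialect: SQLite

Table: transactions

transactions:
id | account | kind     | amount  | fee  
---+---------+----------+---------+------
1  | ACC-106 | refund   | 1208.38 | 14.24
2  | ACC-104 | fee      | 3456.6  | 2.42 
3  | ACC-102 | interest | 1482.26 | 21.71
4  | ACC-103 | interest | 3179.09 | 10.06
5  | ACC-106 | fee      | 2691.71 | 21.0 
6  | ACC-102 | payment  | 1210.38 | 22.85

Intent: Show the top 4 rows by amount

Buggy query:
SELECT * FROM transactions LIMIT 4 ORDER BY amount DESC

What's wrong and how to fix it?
Bug: ORDER BY cannot follow LIMIT; LIMIT is the final clause

Fix: Swap the clauses: ORDER BY first, then LIMIT

Corrected query:
SELECT * FROM transactions ORDER BY amount DESC LIMIT 4

Result:
id | account | kind     | amount  | fee  
---+---------+----------+---------+------
2  | ACC-104 | fee      | 3456.6  | 2.42 
4  | ACC-103 | interest | 3179.09 | 10.06
5  | ACC-106 | fee      | 2691.71 | 21   
3  | ACC-102 | interest | 1482.26 | 21.71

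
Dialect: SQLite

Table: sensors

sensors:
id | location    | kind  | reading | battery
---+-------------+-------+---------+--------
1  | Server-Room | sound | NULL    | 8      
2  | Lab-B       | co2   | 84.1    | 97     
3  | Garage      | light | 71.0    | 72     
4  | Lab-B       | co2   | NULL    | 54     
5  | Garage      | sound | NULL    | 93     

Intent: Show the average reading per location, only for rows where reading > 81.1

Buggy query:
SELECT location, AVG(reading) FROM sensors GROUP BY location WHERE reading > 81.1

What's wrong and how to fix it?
Bug: Row-level WHERE must come before GROUP BY in the clause order

Fix: Place WHERE between FROM and GROUP BY

Corrected query:
SELECT location, AVG(reading) FROM sensors WHERE reading > 81.1 GROUP BY location

Result:
location | AVG(reading)
---------+-------------
Lab-B    | 84.1        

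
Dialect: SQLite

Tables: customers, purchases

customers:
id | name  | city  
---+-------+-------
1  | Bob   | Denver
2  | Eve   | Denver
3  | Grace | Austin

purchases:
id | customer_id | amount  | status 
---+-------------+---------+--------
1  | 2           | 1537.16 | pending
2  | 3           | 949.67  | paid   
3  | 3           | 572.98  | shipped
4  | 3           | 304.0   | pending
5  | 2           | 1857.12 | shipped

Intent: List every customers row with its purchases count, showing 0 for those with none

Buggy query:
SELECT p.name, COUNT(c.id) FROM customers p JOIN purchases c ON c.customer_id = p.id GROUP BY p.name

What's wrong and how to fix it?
Bug: INNER JOIN drops customers rows that have no matching purchases rows

Fix: Use LEFT JOIN so parents without children still appear (COUNT(c.id) gives 0)

Corrected query:
SELECT p.name, COUNT(c.id) FROM customers p LEFT JOIN purchases c ON c.customer_id = p.id GROUP BY p.name

Result:
name  | COUNT(c.id)
------+------------
Bob   | 0          
Eve   | 2          
Grace | 3          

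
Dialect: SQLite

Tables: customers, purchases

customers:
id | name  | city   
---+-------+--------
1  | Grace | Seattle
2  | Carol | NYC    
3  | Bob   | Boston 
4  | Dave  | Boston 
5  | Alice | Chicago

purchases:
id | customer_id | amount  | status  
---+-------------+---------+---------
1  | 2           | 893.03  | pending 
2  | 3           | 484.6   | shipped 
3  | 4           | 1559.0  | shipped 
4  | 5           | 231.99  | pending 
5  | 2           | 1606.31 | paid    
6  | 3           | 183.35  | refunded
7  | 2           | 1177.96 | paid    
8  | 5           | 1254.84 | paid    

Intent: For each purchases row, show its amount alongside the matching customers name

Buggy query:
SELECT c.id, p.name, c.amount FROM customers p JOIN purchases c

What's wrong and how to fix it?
Bug: JOIN with no ON clause produces a cartesian product; every purchases row pairs with every customers row

Fix: Specify the join condition linking the foreign key to the parent id

Corrected query:
SELECT c.id, p.name, c.amount FROM customers p JOIN purchases c ON c.customer_id = p.id

Result:
id | name  | amount 
---+-------+--------
1  | Carol | 893.03 
2  | Bob   | 484.6  
3  | Dave  | 1559   
4  | Alice | 231.99 
5  | Carol | 1606.31
6  | Bob   | 183.35 
7  | Carol | 1177.96
8  | Alice | 1254.84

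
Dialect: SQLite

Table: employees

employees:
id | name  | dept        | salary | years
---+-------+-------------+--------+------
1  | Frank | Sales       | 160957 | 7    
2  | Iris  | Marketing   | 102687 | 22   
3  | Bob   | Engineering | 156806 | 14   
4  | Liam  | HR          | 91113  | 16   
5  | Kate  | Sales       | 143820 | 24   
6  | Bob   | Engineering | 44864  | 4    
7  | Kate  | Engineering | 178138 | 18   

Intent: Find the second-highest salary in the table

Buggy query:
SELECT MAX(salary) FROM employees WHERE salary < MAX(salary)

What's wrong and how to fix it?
Bug: The inner MAX is an aggregate inside WHERE, which is not allowed

Fix: Put the inner MAX in a scalar subquery

Corrected query:
SELECT MAX(salary) FROM employees WHERE salary < (SELECT MAX(salary) FROM employees)

Result:
MAX(salary)
-----------
160957     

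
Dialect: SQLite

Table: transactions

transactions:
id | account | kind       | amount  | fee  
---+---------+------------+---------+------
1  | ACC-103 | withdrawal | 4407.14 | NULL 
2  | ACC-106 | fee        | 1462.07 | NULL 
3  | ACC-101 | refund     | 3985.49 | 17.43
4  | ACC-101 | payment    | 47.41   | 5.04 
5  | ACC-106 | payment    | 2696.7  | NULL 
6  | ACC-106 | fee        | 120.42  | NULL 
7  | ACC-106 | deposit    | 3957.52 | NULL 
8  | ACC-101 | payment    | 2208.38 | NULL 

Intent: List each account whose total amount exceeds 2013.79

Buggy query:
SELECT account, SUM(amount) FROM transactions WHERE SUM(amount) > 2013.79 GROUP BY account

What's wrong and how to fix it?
Bug: Aggregate functions cannot appear in a WHERE clause

Fix: Use HAVING (which filters groups after aggregation) instead of WHERE

Corrected query:
SELECT account, SUM(amount) FROM transactions GROUP BY account HAVING SUM(amount) > 2013.79

Result:
account | SUM(amount)
--------+------------
ACC-101 | 6241.28    
ACC-103 | 4407.14    
ACC-106 | 8236.71    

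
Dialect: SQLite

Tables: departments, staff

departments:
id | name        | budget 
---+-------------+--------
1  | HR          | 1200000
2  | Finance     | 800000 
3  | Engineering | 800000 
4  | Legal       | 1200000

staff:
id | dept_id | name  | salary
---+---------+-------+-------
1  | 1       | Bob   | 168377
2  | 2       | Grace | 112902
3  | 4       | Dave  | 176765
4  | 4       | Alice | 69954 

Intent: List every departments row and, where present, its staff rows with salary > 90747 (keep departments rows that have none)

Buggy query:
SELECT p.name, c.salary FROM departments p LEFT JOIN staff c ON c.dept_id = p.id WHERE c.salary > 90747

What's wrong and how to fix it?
Bug: A WHERE condition on the right-hand table after LEFT JOIN drops unmatched parents

Fix: Put 'c.salary > 90747' in the JOIN's ON clause instead of WHERE

Corrected query:
SELECT p.name, c.salary FROM departments p LEFT JOIN staff c ON c.dept_id = p.id AND c.salary > 90747

Result:
name        | salary
------------+-------
HR          | 168377
Finance     | 112902
Engineering | NULL  
Legal       | 176765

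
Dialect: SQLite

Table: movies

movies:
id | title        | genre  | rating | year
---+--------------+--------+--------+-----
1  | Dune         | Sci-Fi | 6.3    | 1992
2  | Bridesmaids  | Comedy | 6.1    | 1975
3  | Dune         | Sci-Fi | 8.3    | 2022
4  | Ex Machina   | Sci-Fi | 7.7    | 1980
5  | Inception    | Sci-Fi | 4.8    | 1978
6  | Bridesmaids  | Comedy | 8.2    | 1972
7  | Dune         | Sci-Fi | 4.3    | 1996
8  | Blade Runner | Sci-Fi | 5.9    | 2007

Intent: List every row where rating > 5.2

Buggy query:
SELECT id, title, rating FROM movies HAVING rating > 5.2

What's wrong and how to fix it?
Bug: HAVING filters the output of aggregation, but this query has no GROUP BY and no aggregate functions, so SQLite rejects it (HAVING clause on a non-aggregate query); the condition here is per row

Fix: Replace HAVING with WHERE since the condition applies to individual rows

Corrected query:
SELECT id, title, rating FROM movies WHERE rating > 5.2

Result:
id | title        | rating
---+--------------+-------
1  | Dune         | 6.3   
2  | Bridesmaids  | 6.1   
3  | Dune         | 8.3   
4  | Ex Machina   | 7.7   
6  | Bridesmaids  | 8.2   
8  | Blade Runner | 5.9   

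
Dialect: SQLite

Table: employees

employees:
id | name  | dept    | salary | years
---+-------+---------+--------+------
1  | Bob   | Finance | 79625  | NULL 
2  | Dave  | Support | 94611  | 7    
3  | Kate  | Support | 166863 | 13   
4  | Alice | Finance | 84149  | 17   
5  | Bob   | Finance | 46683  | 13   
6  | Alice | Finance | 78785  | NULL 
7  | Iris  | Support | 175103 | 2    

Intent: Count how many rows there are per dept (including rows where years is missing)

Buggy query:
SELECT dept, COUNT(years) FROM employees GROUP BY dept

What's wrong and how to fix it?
Bug: COUNT(years) skips NULLs, so groups with missing years are undercounted

Fix: Replace COUNT(years) with COUNT(*)

Corrected query:
SELECT dept, COUNT(*) FROM employees GROUP BY dept

Result:
dept    | COUNT(*)
--------+---------
Finance | 4       
Support | 3       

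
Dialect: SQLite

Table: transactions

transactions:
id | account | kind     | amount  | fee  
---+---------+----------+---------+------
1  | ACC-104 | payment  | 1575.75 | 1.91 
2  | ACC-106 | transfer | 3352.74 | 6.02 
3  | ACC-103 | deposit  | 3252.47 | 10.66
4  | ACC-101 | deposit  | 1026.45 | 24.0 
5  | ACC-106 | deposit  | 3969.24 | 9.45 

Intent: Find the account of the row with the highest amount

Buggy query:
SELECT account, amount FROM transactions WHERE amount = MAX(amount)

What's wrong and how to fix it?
Bug: MAX(amount) is an aggregate and cannot be used directly in WHERE

Fix: Use a subquery: WHERE amount = (SELECT MAX(amount) FROM transactions)

Corrected query:
SELECT account, amount FROM transactions WHERE amount = (SELECT MAX(amount) FROM transactions)

Result:
account | amount 
--------+--------
ACC-106 | 3969.24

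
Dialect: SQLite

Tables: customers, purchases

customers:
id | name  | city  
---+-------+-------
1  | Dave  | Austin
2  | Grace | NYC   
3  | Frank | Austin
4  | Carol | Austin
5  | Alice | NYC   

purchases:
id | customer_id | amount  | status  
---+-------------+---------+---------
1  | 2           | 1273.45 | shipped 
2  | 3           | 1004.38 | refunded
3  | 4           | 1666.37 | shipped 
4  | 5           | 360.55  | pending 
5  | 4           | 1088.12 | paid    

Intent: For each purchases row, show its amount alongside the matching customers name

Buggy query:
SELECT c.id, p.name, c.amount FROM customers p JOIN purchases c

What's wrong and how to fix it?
Bug: JOIN with no ON clause produces a cartesian product; every purchases row pairs with every customers row

Fix: Add ON c.customer_id = p.id to the JOIN

Corrected query:
SELECT c.id, p.name, c.amount FROM customers p JOIN purchases c ON c.customer_id = p.id

Result:
id | name  | amount 
---+-------+--------
1  | Grace | 1273.45
2  | Frank | 1004.38
3  | Carol | 1666.37
4  | Alice | 360.55 
5  | Carol | 1088.12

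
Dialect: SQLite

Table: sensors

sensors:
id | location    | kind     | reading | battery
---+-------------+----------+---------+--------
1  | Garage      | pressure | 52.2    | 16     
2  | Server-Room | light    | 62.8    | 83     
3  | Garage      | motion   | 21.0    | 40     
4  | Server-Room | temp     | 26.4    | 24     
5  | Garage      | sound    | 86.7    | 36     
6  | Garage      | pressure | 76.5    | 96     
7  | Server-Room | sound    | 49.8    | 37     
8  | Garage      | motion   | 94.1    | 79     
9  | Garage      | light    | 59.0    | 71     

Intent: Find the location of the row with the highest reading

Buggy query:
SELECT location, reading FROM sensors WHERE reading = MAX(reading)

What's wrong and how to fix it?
Bug: MAX(reading) is an aggregate and cannot be used directly in WHERE

Fix: Wrap MAX in a scalar subquery so WHERE compares against a single value

Corrected query:
SELECT location, reading FROM sensors WHERE reading = (SELECT MAX(reading) FROM sensors)

Result:
location | reading
---------+--------
Garage   | 94.1   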